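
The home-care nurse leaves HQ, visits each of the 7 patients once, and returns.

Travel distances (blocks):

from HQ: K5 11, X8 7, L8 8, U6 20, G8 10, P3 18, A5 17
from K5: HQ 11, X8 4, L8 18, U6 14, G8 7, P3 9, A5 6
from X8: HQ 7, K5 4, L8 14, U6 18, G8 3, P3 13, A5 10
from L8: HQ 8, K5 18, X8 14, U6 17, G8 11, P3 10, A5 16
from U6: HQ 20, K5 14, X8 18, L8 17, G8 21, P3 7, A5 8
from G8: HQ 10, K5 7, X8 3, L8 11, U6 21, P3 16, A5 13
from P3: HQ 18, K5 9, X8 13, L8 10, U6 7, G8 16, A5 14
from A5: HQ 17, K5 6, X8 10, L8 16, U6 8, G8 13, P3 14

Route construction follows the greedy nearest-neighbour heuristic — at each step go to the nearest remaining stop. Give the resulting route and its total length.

Total distance 56 blocks via the nearest-neighbour route HQ → X8 → G8 → K5 → A5 → U6 → P3 → L8 → HQ.

From HQ: distances to unvisited — X8=7, L8=8, G8=10, K5=11, A5=17, P3=18, U6=20. Nearest is X8 (7).
From X8: distances to unvisited — G8=3, K5=4, A5=10, P3=13, L8=14, U6=18. Nearest is G8 (3).
From G8: distances to unvisited — K5=7, L8=11, A5=13, P3=16, U6=21. Nearest is K5 (7).
From K5: distances to unvisited — A5=6, P3=9, U6=14, L8=18. Nearest is A5 (6).
From A5: distances to unvisited — U6=8, P3=14, L8=16. Nearest is U6 (8).
From U6: distances to unvisited — P3=7, L8=17. Nearest is P3 (7).
From P3: distances to unvisited — L8=10. Nearest is L8 (10).
Return L8→HQ: 8.
Total = 7 + 3 + 7 + 6 + 8 + 7 + 10 + 8 = 56.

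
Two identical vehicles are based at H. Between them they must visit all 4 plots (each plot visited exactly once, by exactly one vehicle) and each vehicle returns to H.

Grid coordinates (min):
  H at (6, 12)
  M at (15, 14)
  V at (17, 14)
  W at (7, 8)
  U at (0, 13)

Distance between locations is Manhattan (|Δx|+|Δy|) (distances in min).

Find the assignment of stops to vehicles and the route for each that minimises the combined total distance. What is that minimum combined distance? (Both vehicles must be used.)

Try each way of splitting the stops between the two vehicles (each non-empty) and, for each split, find the best tour for each vehicle:
  {M} + {V, W, U}: 22 + 46 = 68
  {V} + {M, W, U}: 26 + 42 = 68
  {M, V} + {W, U}: 26 + 24 = 50
  {W} + {M, V, U}: 10 + 38 = 48
  {M, W} + {V, U}: 30 + 38 = 68
  {V, W} + {M, U}: 34 + 34 = 68
  … (7 splits in total)
Best: vehicle 1 H → W → H = 10; vehicle 2 H → M → V → U → H = 38; combined 48.

Minimum combined distance: 48 min.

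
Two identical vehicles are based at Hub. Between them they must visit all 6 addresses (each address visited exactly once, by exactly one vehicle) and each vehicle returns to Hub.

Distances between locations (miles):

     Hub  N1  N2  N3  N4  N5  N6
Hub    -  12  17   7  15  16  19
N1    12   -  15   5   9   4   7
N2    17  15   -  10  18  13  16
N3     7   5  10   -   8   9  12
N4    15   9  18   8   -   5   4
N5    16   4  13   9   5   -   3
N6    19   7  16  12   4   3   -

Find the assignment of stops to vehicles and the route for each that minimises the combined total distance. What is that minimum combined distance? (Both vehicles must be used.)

Check every non-empty split of the stops between the two vehicles; for each half take its own optimal tour:
  {N1} + {N2, N3, N4, N5, N6}: 24 + 52 = 76
  {N2} + {N1, N3, N4, N5, N6}: 34 + 38 = 72
  {N1, N2} + {N3, N4, N5, N6}: 44 + 38 = 82
  {N3} + {N1, N2, N4, N5, N6}: 14 + 58 = 72
  {N1, N3} + {N2, N4, N5, N6}: 24 + 52 = 76
  {N2, N3} + {N1, N4, N5, N6}: 34 + 38 = 72
  … (31 splits in total)
Best: vehicle 1 Hub → N2 → Hub = 34; vehicle 2 Hub → N1 → N5 → N6 → N4 → N3 → Hub = 38; combined 72.

Minimum combined distance: 72 miles.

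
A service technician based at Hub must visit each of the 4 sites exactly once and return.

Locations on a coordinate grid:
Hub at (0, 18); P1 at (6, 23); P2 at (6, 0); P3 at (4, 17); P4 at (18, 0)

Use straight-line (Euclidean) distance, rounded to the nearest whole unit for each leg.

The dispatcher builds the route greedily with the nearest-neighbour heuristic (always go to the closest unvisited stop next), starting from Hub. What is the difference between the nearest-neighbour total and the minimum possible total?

3 longer than the optimal tour.

From Hub: P3=4, P1=8, P2=19, P4=25 → choose P3 (4).
From P3: P1=6, P2=17, P4=22 → choose P1 (6).
From P1: P2=23, P4=26 → choose P2 (23).
From P2: P4=12 → choose P4 (12).
NN route Hub → P3 → P1 → P2 → P4 → Hub costs 70.
Optimal: Hub → P1 → P3 → P4 → P2 → Hub costs 67 (by enumerating all 12 distinct tours).
Excess = 70 − 67 = 3.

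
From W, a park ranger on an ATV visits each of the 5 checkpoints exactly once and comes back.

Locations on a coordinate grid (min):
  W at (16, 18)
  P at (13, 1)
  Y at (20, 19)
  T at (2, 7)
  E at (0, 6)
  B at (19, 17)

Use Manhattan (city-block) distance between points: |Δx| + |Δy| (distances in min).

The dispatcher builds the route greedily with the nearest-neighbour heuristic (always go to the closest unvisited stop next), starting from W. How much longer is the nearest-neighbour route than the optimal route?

From W: B=4, Y=5, P=20, T=25, E=28 → choose B (4).
From B: Y=3, P=22, T=27, E=30 → choose Y (3).
From Y: P=25, T=30, E=33 → choose P (25).
From P: T=17, E=18 → choose T (17).
From T: E=3 → choose E (3).
NN route W → B → Y → P → T → E → W costs 80.
Optimal: W → P → E → T → B → Y → W costs 76 (by enumerating all 60 distinct tours).
Excess = 80 − 76 = 4.

Excess over optimum: 4 min.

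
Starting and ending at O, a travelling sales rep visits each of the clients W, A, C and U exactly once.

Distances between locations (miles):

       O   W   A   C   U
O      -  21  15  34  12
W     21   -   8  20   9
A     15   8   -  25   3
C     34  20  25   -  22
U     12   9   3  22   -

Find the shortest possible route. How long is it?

O - W - A - C - U - O: 21+8+25+22+12 = 88
O - W - A - U - C - O: 21+8+3+22+34 = 88
O - W - C - A - U - O: 21+20+25+3+12 = 81
O - W - C - U - A - O: 21+20+22+3+15 = 81
O - W - U - A - C - O: 21+9+3+25+34 = 92
O - W - U - C - A - O: 21+9+22+25+15 = 92
O - A - W - C - U - O: 15+8+20+22+12 = 77
O - A - W - U - C - O: 15+8+9+22+34 = 88
O - A - C - W - U - O: 15+25+20+9+12 = 81
O - A - U - W - C - O: 15+3+9+20+34 = 81
O - C - W - A - U - O: 34+20+8+3+12 = 77
O - C - A - W - U - O: 34+25+8+9+12 = 88
The minimum is 77.
One optimal route: O → A → W → C → U → O (or its reverse).

Minimum total distance: 77 miles.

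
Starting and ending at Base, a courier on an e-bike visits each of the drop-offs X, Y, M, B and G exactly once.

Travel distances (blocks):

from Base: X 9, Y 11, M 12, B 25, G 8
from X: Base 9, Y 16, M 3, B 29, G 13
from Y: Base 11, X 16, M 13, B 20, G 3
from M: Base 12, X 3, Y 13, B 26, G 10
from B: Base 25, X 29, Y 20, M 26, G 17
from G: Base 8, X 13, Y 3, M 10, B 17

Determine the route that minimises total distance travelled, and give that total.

There are 60 distinct closed tours to check (reversals are equivalent).
Base - X - Y - M - B - G - Base: 9+16+13+26+17+8 = 89
Base - X - Y - M - G - B - Base: 9+16+13+10+17+25 = 90
Base - X - Y - B - M - G - Base: 9+16+20+26+10+8 = 89
Base - X - Y - B - G - M - Base: 9+16+20+17+10+12 = 84
Base - X - Y - G - M - B - Base: 9+16+3+10+26+25 = 89
Base - X - Y - G - B - M - Base: 9+16+3+17+26+12 = 83
Base - X - M - Y - B - G - Base: 9+3+13+20+17+8 = 70
Base - X - M - Y - G - B - Base: 9+3+13+3+17+25 = 70
Base - X - M - B - Y - G - Base: 9+3+26+20+3+8 = 69
Base - X - M - B - G - Y - Base: 9+3+26+17+3+11 = 69
Base - X - M - G - Y - B - Base: 9+3+10+3+20+25 = 70
Base - X - M - G - B - Y - Base: 9+3+10+17+20+11 = 70
Base - X - B - Y - M - G - Base: 9+29+20+13+10+8 = 89
Base - X - B - Y - G - M - Base: 9+29+20+3+10+12 = 83
… (46 more)
The minimum is 69.
One optimal route: Base → X → M → B → Y → G → Base (or its reverse).

69 blocks — the shortest possible round trip.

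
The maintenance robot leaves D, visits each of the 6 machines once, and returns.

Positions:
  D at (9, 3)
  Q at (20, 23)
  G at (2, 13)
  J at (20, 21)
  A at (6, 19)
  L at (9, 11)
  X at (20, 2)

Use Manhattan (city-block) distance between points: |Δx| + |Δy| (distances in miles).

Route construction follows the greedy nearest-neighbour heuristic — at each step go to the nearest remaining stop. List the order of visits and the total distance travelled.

At D the remaining stops are L 8, X 12, G 17, A 19, J 29, Q 31; go to L.
At L the remaining stops are G 9, A 11, X 20, J 21, Q 23; go to G.
At G the remaining stops are A 10, J 26, Q 28, X 29; go to A.
At A the remaining stops are J 16, Q 18, X 31; go to J.
At J the remaining stops are Q 2, X 19; go to Q.
At Q the remaining stops are X 21; go to X.
Return X→D: 12.
Total = 8 + 9 + 10 + 16 + 2 + 21 + 12 = 78.

Nearest-neighbour total = 78 miles; route D → L → G → A → J → Q → X → D.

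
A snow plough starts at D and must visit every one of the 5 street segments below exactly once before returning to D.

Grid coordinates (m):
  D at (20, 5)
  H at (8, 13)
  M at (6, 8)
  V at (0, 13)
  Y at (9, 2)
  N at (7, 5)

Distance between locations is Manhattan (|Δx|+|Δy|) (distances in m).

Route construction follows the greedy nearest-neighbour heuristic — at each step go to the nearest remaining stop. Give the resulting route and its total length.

Nearest-neighbour total = 66 m; route D → N → M → H → V → Y → D.

From D: distances to unvisited — N=13, Y=14, M=17, H=20, V=28. Nearest is N (13).
From N: distances to unvisited — M=4, Y=5, H=9, V=15. Nearest is M (4).
From M: distances to unvisited — H=7, Y=9, V=11. Nearest is H (7).
From H: distances to unvisited — V=8, Y=12. Nearest is V (8).
From V: distances to unvisited — Y=20. Nearest is Y (20).
Return Y→D: 14.
Total = 13 + 4 + 7 + 8 + 20 + 14 = 66.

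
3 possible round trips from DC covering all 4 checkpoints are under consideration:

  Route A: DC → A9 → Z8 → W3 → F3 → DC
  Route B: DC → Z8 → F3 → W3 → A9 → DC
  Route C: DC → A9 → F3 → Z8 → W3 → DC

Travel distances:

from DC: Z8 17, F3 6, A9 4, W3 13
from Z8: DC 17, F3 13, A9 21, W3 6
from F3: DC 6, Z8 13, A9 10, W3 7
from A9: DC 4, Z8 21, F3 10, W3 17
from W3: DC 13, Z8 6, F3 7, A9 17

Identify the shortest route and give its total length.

Route A: 4 + 21 + 6 + 7 + 6 = 44
Route B: 17 + 13 + 7 + 17 + 4 = 58
Route C: 4 + 10 + 13 + 6 + 13 = 46

Shortest is Route A, total 44.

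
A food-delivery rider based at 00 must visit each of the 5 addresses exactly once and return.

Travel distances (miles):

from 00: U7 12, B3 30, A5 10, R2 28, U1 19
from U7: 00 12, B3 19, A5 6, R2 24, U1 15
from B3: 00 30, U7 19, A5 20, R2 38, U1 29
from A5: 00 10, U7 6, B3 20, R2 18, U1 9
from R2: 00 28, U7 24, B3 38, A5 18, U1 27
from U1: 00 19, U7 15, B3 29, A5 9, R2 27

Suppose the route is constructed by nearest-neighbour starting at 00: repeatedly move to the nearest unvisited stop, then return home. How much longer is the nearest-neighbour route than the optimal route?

The nearest-neighbour route is 11 miles longer than optimal.

00: A5=10, U7=12, U1=19, R2=28, B3=30 ⇒ A5
A5: U7=6, U1=9, R2=18, B3=20 ⇒ U7
U7: U1=15, B3=19, R2=24 ⇒ U1
U1: R2=27, B3=29 ⇒ R2
R2: B3=38 ⇒ B3
NN route 00 → A5 → U7 → U1 → R2 → B3 → 00 costs 126.
Optimal: 00 → U7 → B3 → A5 → R2 → U1 → 00 costs 115 (by enumerating all 60 distinct tours).
Excess = 126 − 115 = 11.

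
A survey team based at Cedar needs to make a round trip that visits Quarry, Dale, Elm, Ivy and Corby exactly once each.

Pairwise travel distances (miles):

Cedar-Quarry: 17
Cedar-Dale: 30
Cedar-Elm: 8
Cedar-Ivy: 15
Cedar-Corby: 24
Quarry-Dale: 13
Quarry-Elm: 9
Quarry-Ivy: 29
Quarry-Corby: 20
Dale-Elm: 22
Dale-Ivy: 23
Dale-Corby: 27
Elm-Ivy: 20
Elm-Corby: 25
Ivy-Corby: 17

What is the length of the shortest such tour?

Minimum total distance: 89 miles.

Cedar-Quarry-Dale-Elm-Ivy-Corby-Cedar: 17+13+22+20+17+24 = 113
Cedar-Quarry-Dale-Elm-Corby-Ivy-Cedar: 17+13+22+25+17+15 = 109
Cedar-Quarry-Dale-Ivy-Elm-Corby-Cedar: 17+13+23+20+25+24 = 122
Cedar-Quarry-Dale-Ivy-Corby-Elm-Cedar: 17+13+23+17+25+8 = 103
Cedar-Quarry-Dale-Corby-Elm-Ivy-Cedar: 17+13+27+25+20+15 = 117
Cedar-Quarry-Dale-Corby-Ivy-Elm-Cedar: 17+13+27+17+20+8 = 102
Cedar-Quarry-Elm-Dale-Ivy-Corby-Cedar: 17+9+22+23+17+24 = 112
Cedar-Quarry-Elm-Dale-Corby-Ivy-Cedar: 17+9+22+27+17+15 = 107
Cedar-Quarry-Elm-Ivy-Dale-Corby-Cedar: 17+9+20+23+27+24 = 120
Cedar-Quarry-Elm-Ivy-Corby-Dale-Cedar: 17+9+20+17+27+30 = 120
Cedar-Quarry-Elm-Corby-Dale-Ivy-Cedar: 17+9+25+27+23+15 = 116
Cedar-Quarry-Elm-Corby-Ivy-Dale-Cedar: 17+9+25+17+23+30 = 121
Cedar-Quarry-Ivy-Dale-Elm-Corby-Cedar: 17+29+23+22+25+24 = 140
Cedar-Quarry-Ivy-Dale-Corby-Elm-Cedar: 17+29+23+27+25+8 = 129
… (46 more)
Cedar-Elm-Quarry-Dale-Corby-Ivy-Cedar: 8+9+13+27+17+15 = 89  ← best
The minimum is 89.
One optimal route: Cedar → Elm → Quarry → Dale → Corby → Ivy → Cedar (or its reverse).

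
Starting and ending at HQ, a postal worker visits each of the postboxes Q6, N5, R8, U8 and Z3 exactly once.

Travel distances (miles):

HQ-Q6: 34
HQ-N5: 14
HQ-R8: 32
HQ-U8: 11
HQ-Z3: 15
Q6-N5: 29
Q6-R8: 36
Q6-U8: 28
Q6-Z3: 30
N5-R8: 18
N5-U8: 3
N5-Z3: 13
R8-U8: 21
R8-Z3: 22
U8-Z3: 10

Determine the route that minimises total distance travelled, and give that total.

HQ-Q6-N5-R8-U8-Z3-HQ: 34+29+18+21+10+15 = 127
HQ-Q6-N5-R8-Z3-U8-HQ: 34+29+18+22+10+11 = 124
HQ-Q6-N5-U8-R8-Z3-HQ: 34+29+3+21+22+15 = 124
HQ-Q6-N5-U8-Z3-R8-HQ: 34+29+3+10+22+32 = 130
HQ-Q6-N5-Z3-R8-U8-HQ: 34+29+13+22+21+11 = 130
HQ-Q6-N5-Z3-U8-R8-HQ: 34+29+13+10+21+32 = 139
HQ-Q6-R8-N5-U8-Z3-HQ: 34+36+18+3+10+15 = 116
HQ-Q6-R8-N5-Z3-U8-HQ: 34+36+18+13+10+11 = 122
HQ-Q6-R8-U8-N5-Z3-HQ: 34+36+21+3+13+15 = 122
HQ-Q6-R8-U8-Z3-N5-HQ: 34+36+21+10+13+14 = 128
HQ-Q6-R8-Z3-N5-U8-HQ: 34+36+22+13+3+11 = 119
HQ-Q6-R8-Z3-U8-N5-HQ: 34+36+22+10+3+14 = 119
HQ-Q6-U8-N5-R8-Z3-HQ: 34+28+3+18+22+15 = 120
HQ-Q6-U8-N5-Z3-R8-HQ: 34+28+3+13+22+32 = 132
… (46 more)
HQ-U8-N5-R8-Q6-Z3-HQ: 11+3+18+36+30+15 = 113  ← best
The minimum is 113.
One optimal route: HQ → U8 → N5 → R8 → Q6 → Z3 → HQ (or its reverse).

Shortest round trip = 113 miles.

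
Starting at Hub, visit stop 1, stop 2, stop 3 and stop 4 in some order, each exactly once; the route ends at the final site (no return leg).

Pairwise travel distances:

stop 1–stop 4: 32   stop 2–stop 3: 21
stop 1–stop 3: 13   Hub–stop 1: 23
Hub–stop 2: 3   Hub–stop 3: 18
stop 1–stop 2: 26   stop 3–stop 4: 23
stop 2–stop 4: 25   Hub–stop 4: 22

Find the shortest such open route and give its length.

64 — the minimum one-way total.

There are 4! = 24 possible orderings.
Hub→stop 1→stop 2→stop 3→stop 4: 23+26+21+23 = 93
Hub→stop 1→stop 2→stop 4→stop 3: 23+26+25+23 = 97
Hub→stop 1→stop 3→stop 2→stop 4: 23+13+21+25 = 82
Hub→stop 1→stop 3→stop 4→stop 2: 23+13+23+25 = 84
Hub→stop 1→stop 4→stop 2→stop 3: 23+32+25+21 = 101
Hub→stop 1→stop 4→stop 3→stop 2: 23+32+23+21 = 99
Hub→stop 2→stop 1→stop 3→stop 4: 3+26+13+23 = 65
Hub→stop 2→stop 1→stop 4→stop 3: 3+26+32+23 = 84
Hub→stop 2→stop 3→stop 1→stop 4: 3+21+13+32 = 69
Hub→stop 2→stop 3→stop 4→stop 1: 3+21+23+32 = 79
Hub→stop 2→stop 4→stop 1→stop 3: 3+25+32+13 = 73
Hub→stop 2→stop 4→stop 3→stop 1: 3+25+23+13 = 64
Hub→stop 3→stop 1→stop 2→stop 4: 18+13+26+25 = 82
Hub→stop 3→stop 1→stop 4→stop 2: 18+13+32+25 = 88
… (10 more)
The minimum is 64.
One shortest path: Hub → stop 2 → stop 4 → stop 3 → stop 1.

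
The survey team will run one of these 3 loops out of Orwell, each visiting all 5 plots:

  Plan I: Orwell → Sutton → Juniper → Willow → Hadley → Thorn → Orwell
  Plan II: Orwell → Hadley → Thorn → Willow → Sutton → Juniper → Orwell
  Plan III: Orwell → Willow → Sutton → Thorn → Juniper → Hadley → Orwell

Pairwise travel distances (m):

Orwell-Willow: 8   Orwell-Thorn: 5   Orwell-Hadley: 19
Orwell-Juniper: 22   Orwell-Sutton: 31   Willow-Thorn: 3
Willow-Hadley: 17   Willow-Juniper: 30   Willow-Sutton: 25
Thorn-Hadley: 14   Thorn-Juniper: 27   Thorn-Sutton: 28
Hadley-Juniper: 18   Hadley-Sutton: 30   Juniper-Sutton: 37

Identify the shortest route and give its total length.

Shortest is Plan II, total 120 m.

Plan I: 31 + 37 + 30 + 17 + 14 + 5 = 134
Plan II: 19 + 14 + 3 + 25 + 37 + 22 = 120
Plan III: 8 + 25 + 28 + 27 + 18 + 19 = 125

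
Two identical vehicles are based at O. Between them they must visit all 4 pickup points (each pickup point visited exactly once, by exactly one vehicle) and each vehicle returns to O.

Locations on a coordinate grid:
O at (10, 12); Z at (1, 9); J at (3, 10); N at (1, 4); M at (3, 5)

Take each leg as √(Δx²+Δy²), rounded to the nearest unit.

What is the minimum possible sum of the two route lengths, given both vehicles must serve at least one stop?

40 — the smallest possible combined total.

Check every non-empty split of the stops between the two vehicles; for each half take its own optimal tour:
  {Z} + {J, N, M}: 18 + 25 = 43
  {J} + {Z, N, M}: 14 + 26 = 40
  {Z, J} + {N, M}: 18 + 24 = 42
  {N} + {Z, J, M}: 24 + 23 = 47
  {Z, N} + {J, M}: 26 + 22 = 48
  {J, N} + {Z, M}: 25 + 23 = 48
  … (7 splits in total)
Best: vehicle 1 O → J → O = 14; vehicle 2 O → Z → N → M → O = 26; combined 40.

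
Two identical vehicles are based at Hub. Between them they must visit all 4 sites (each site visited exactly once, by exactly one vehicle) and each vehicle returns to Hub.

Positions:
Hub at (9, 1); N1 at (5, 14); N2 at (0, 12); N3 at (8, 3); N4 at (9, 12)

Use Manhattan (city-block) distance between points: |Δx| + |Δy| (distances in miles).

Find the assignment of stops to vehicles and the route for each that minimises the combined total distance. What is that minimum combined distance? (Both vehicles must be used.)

There are 2^3 − 1 = 7 ways to divide the 4 stops into two non-empty groups. For each, the best each vehicle can do is its own shortest tour through its group:
  {N1} + {N2, N3, N4}: 34 + 40 = 74
  {N2} + {N1, N3, N4}: 40 + 34 = 74
  {N1, N2} + {N3, N4}: 44 + 24 = 68
  {N3} + {N1, N2, N4}: 6 + 44 = 50
  {N1, N3} + {N2, N4}: 34 + 40 = 74
  {N2, N3} + {N1, N4}: 40 + 34 = 74
  … (7 splits in total)
Best: vehicle 1 Hub → N3 → Hub = 6; vehicle 2 Hub → N1 → N2 → N4 → Hub = 44; combined 50.

Minimum combined distance: 50 miles.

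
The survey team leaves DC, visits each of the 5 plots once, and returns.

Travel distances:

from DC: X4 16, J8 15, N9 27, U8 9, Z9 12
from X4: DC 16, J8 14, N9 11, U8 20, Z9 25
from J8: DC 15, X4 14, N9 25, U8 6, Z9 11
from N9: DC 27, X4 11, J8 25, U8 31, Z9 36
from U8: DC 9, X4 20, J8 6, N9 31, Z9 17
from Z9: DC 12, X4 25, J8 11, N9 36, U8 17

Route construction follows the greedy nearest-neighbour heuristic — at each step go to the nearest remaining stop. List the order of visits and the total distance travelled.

Total distance 89 via the nearest-neighbour route DC → U8 → J8 → Z9 → X4 → N9 → DC.

At DC the remaining stops are U8 9, Z9 12, J8 15, X4 16, N9 27; go to U8.
At U8 the remaining stops are J8 6, Z9 17, X4 20, N9 31; go to J8.
At J8 the remaining stops are Z9 11, X4 14, N9 25; go to Z9.
At Z9 the remaining stops are X4 25, N9 36; go to X4.
At X4 the remaining stops are N9 11; go to N9.
Return N9→DC: 27.
Total = 9 + 6 + 11 + 25 + 11 + 27 = 89.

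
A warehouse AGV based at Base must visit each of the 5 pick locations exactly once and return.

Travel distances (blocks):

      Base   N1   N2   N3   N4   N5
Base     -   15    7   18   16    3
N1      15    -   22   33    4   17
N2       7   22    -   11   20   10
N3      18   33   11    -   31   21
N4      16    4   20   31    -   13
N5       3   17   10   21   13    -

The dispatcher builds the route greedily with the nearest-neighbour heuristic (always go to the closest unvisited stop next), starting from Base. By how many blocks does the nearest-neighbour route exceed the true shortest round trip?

Base: N5=3, N2=7, N1=15, N4=16, N3=18 ⇒ N5
N5: N2=10, N4=13, N1=17, N3=21 ⇒ N2
N2: N3=11, N4=20, N1=22 ⇒ N3
N3: N4=31, N1=33 ⇒ N4
N4: N1=4 ⇒ N1
NN route Base → N5 → N2 → N3 → N4 → N1 → Base costs 74.
Optimal: Base → N1 → N4 → N5 → N2 → N3 → Base costs 71 (by enumerating all 60 distinct tours).
Excess = 74 − 71 = 3.

The nearest-neighbour route is 3 blocks longer than optimal.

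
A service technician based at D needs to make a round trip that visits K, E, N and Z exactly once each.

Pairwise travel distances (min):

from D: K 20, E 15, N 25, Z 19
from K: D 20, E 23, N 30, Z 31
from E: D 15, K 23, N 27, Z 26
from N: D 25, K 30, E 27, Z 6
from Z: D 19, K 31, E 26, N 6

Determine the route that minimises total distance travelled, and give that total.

D - K - E - N - Z - D: 20+23+27+6+19 = 95
D - K - E - Z - N - D: 20+23+26+6+25 = 100
D - K - N - E - Z - D: 20+30+27+26+19 = 122
D - K - N - Z - E - D: 20+30+6+26+15 = 97
D - K - Z - E - N - D: 20+31+26+27+25 = 129
D - K - Z - N - E - D: 20+31+6+27+15 = 99
D - E - K - N - Z - D: 15+23+30+6+19 = 93
D - E - K - Z - N - D: 15+23+31+6+25 = 100
D - E - N - K - Z - D: 15+27+30+31+19 = 122
D - E - Z - K - N - D: 15+26+31+30+25 = 127
D - N - K - E - Z - D: 25+30+23+26+19 = 123
D - N - E - K - Z - D: 25+27+23+31+19 = 125
The minimum is 93.
One optimal route: D → E → K → N → Z → D (or its reverse).

Minimum total distance: 93 min.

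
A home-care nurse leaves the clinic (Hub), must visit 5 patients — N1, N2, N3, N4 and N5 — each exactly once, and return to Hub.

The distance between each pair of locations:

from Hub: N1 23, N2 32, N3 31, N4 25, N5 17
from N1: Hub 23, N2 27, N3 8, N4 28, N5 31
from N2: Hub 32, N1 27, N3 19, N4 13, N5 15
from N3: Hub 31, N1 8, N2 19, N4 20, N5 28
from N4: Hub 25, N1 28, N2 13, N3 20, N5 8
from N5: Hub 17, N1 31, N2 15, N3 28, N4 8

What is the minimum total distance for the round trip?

Shortest round trip = 88.

There are 60 distinct closed tours to check (reversals are equivalent).
Hub - N1 - N2 - N3 - N4 - N5 - Hub: 23+27+19+20+8+17 = 114
Hub - N1 - N2 - N3 - N5 - N4 - Hub: 23+27+19+28+8+25 = 130
Hub - N1 - N2 - N4 - N3 - N5 - Hub: 23+27+13+20+28+17 = 128
Hub - N1 - N2 - N4 - N5 - N3 - Hub: 23+27+13+8+28+31 = 130
Hub - N1 - N2 - N5 - N3 - N4 - Hub: 23+27+15+28+20+25 = 138
Hub - N1 - N2 - N5 - N4 - N3 - Hub: 23+27+15+8+20+31 = 124
Hub - N1 - N3 - N2 - N4 - N5 - Hub: 23+8+19+13+8+17 = 88
Hub - N1 - N3 - N2 - N5 - N4 - Hub: 23+8+19+15+8+25 = 98
Hub - N1 - N3 - N4 - N2 - N5 - Hub: 23+8+20+13+15+17 = 96
Hub - N1 - N3 - N4 - N5 - N2 - Hub: 23+8+20+8+15+32 = 106
Hub - N1 - N3 - N5 - N2 - N4 - Hub: 23+8+28+15+13+25 = 112
Hub - N1 - N3 - N5 - N4 - N2 - Hub: 23+8+28+8+13+32 = 112
Hub - N1 - N4 - N2 - N3 - N5 - Hub: 23+28+13+19+28+17 = 128
Hub - N1 - N4 - N2 - N5 - N3 - Hub: 23+28+13+15+28+31 = 138
… (46 more)
The minimum is 88.
One optimal route: Hub → N1 → N3 → N2 → N4 → N5 → Hub (or its reverse).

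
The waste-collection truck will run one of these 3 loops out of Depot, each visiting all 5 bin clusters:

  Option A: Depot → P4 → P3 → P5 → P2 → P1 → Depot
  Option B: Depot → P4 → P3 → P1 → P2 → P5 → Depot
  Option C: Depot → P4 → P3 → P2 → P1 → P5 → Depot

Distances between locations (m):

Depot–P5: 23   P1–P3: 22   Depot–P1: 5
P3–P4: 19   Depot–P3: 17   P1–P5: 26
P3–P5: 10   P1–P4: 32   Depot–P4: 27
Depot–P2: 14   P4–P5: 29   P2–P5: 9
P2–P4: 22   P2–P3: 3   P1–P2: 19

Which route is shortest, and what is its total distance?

Option A: 27 + 19 + 10 + 9 + 19 + 5 = 89
Option B: 27 + 19 + 22 + 19 + 9 + 23 = 119
Option C: 27 + 19 + 3 + 19 + 26 + 23 = 117

Shortest is Option A, total 89 m.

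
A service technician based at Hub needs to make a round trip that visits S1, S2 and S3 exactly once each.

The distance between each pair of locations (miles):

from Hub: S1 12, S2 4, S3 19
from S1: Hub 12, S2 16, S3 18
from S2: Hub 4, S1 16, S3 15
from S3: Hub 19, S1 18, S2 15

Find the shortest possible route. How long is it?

Hub-S1-S2-S3-Hub: 12+16+15+19 = 62
Hub-S1-S3-S2-Hub: 12+18+15+4 = 49
Hub-S2-S1-S3-Hub: 4+16+18+19 = 57
The minimum is 49.
One optimal route: Hub → S1 → S3 → S2 → Hub (or its reverse).

49 miles — the shortest possible round trip.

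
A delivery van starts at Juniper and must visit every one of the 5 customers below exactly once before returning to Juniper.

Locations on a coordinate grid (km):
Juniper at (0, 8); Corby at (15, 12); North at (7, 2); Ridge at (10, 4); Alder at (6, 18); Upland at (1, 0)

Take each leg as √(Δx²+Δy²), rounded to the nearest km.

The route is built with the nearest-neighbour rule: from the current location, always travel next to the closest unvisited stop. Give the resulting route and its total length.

Juniper → [Upland:8 / North:9 / Ridge:11 / Alder:12 / Corby:16] → Upland (8)
Upland → [North:6 / Ridge:10 / Corby:18 / Alder:19] → North (6)
North → [Ridge:4 / Corby:13 / Alder:16] → Ridge (4)
Ridge → [Corby:9 / Alder:15] → Corby (9)
Corby → [Alder:11] → Alder (11)
Return Alder→Juniper: 12.
Total = 8 + 6 + 4 + 9 + 11 + 12 = 50.

Total distance 50 km via the nearest-neighbour route Juniper → Upland → North → Ridge → Corby → Alder → Juniper.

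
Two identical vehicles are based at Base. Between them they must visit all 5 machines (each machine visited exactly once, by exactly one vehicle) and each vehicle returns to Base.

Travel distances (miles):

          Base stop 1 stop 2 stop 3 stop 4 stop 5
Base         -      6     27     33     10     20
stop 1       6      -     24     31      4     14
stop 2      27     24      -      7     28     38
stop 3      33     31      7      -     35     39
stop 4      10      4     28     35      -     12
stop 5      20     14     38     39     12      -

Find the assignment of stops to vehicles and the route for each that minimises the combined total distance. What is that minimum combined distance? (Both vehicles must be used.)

There are 2^4 − 1 = 15 ways to divide the 5 stops into two non-empty groups. For each, the best each vehicle can do is its own shortest tour through its group:
  {stop 1} + {stop 2, stop 3, stop 4, stop 5}: 12 + 95 = 107
  {stop 2} + {stop 1, stop 3, stop 4, stop 5}: 54 + 94 = 148
  {stop 1, stop 2} + {stop 3, stop 4, stop 5}: 57 + 94 = 151
  {stop 3} + {stop 1, stop 2, stop 4, stop 5}: 66 + 87 = 153
  {stop 1, stop 3} + {stop 2, stop 4, stop 5}: 70 + 87 = 157
  {stop 2, stop 3} + {stop 1, stop 4, stop 5}: 67 + 42 = 109
  … (15 splits in total)
Best: vehicle 1 Base → stop 1 → Base = 12; vehicle 2 Base → stop 2 → stop 3 → stop 5 → stop 4 → Base = 95; combined 107.

107 miles — the smallest possible combined total.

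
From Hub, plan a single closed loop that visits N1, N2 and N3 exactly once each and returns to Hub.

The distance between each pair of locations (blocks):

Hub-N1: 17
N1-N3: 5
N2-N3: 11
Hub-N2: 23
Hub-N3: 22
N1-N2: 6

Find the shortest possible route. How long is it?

Minimum total distance: 56 blocks.

There are 3 distinct closed tours to check (reversals are equivalent).
Hub-N1-N2-N3-Hub: 17+6+11+22 = 56
Hub-N1-N3-N2-Hub: 17+5+11+23 = 56
Hub-N2-N1-N3-Hub: 23+6+5+22 = 56
The minimum is 56.
One optimal route: Hub → N1 → N2 → N3 → Hub (or its reverse).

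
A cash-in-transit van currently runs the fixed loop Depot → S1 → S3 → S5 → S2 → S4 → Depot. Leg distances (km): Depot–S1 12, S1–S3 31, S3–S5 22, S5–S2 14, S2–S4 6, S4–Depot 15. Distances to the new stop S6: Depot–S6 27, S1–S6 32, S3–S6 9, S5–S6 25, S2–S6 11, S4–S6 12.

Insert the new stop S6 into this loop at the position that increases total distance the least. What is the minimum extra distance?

Adding 10 km by placing S6 on the S1–S3 leg.

Insertion cost between consecutive stops i–j is d(i,S6) + d(S6,j) − d(i,j):
  between Depot and S1: 27 + 32 − 12 = 47
  between S1 and S3: 32 + 9 − 31 = 10
  between S3 and S5: 9 + 25 − 22 = 12
  between S5 and S2: 25 + 11 − 14 = 22
  between S2 and S4: 11 + 12 − 6 = 17
  between S4 and Depot: 12 + 27 − 15 = 24
Cheapest insertion is between S1 and S3, adding 10.
New total = 100 + 10 = 110.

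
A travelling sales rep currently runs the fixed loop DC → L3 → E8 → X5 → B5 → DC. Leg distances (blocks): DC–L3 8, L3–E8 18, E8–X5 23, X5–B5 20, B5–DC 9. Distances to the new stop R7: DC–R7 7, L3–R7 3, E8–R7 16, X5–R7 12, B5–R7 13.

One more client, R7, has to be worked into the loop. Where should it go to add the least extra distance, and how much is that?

Insertion cost between consecutive stops i–j is d(i,R7) + d(R7,j) − d(i,j):
  between DC and L3: 7 + 3 − 8 = 2
  between L3 and E8: 3 + 16 − 18 = 1
  between E8 and X5: 16 + 12 − 23 = 5
  between X5 and B5: 12 + 13 − 20 = 5
  between B5 and DC: 13 + 7 − 9 = 11
Cheapest insertion is between L3 and E8, adding 1.
New total = 78 + 1 = 79.

Adding 1 blocks by placing R7 on the L3–E8 leg.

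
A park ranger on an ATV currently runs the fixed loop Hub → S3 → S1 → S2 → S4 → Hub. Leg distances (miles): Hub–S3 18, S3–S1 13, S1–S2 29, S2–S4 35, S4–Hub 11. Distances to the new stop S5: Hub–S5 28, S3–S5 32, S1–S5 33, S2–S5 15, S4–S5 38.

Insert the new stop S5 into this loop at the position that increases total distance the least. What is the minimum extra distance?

Minimum extra distance: 18 miles, inserting S5 between S2 and S4.

Insertion cost between consecutive stops i–j is d(i,S5) + d(S5,j) − d(i,j):
  between Hub and S3: 28 + 32 − 18 = 42
  between S3 and S1: 32 + 33 − 13 = 52
  between S1 and S2: 33 + 15 − 29 = 19
  between S2 and S4: 15 + 38 − 35 = 18
  between S4 and Hub: 38 + 28 − 11 = 55
Cheapest insertion is between S2 and S4, adding 18.
New total = 106 + 18 = 124.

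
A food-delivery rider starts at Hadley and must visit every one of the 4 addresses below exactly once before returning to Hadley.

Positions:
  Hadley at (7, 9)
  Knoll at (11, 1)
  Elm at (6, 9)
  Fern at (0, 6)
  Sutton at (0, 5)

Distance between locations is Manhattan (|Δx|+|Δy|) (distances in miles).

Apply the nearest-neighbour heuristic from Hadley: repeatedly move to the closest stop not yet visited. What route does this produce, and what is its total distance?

Nearest-neighbour total = 38 miles; route Hadley → Elm → Fern → Sutton → Knoll → Hadley.

From Hadley: distances to unvisited — Elm=1, Fern=10, Sutton=11, Knoll=12. Nearest is Elm (1).
From Elm: distances to unvisited — Fern=9, Sutton=10, Knoll=13. Nearest is Fern (9).
From Fern: distances to unvisited — Sutton=1, Knoll=16. Nearest is Sutton (1).
From Sutton: distances to unvisited — Knoll=15. Nearest is Knoll (15).
Return Knoll→Hadley: 12.
Total = 1 + 9 + 1 + 15 + 12 = 38.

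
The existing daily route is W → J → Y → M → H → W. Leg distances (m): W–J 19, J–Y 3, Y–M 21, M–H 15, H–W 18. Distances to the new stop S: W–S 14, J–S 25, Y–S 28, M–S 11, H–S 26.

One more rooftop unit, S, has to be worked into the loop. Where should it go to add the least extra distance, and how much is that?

Minimum extra distance: 18 m, inserting S between Y and M.

Insertion cost between consecutive stops i–j is d(i,S) + d(S,j) − d(i,j):
  between W and J: 14 + 25 − 19 = 20
  between J and Y: 25 + 28 − 3 = 50
  between Y and M: 28 + 11 − 21 = 18
  between M and H: 11 + 26 − 15 = 22
  between H and W: 26 + 14 − 18 = 22
Cheapest insertion is between Y and M, adding 18.
New total = 76 + 18 = 94.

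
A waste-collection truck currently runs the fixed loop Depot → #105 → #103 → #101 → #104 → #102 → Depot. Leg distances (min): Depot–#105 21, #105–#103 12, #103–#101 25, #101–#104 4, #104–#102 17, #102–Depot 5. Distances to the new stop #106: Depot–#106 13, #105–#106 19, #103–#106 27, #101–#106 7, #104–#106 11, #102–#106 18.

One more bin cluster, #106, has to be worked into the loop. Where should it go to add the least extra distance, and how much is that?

Insertion cost between consecutive stops i–j is d(i,#106) + d(#106,j) − d(i,j):
  between Depot and #105: 13 + 19 − 21 = 11
  between #105 and #103: 19 + 27 − 12 = 34
  between #103 and #101: 27 + 7 − 25 = 9
  between #101 and #104: 7 + 11 − 4 = 14
  between #104 and #102: 11 + 18 − 17 = 12
  between #102 and Depot: 18 + 13 − 5 = 26
Cheapest insertion is between #103 and #101, adding 9.
New total = 84 + 9 = 93.

+9 min — insert #106 between #103 and #101.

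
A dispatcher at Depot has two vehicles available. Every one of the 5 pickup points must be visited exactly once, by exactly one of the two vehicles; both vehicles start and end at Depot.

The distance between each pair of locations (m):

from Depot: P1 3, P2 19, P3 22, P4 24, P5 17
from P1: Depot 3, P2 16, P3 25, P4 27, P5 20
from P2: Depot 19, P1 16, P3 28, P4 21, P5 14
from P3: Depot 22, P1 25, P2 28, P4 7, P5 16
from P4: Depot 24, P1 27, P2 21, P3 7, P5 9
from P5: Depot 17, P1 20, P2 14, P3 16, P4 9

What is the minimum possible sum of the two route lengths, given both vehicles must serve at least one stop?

Try each way of splitting the stops between the two vehicles (each non-empty) and, for each split, find the best tour for each vehicle:
  {P1} + {P2, P3, P4, P5}: 6 + 71 = 77
  {P2} + {P1, P3, P4, P5}: 38 + 61 = 99
  {P1, P2} + {P3, P4, P5}: 38 + 55 = 93
  {P3} + {P1, P2, P4, P5}: 44 + 66 = 110
  {P1, P3} + {P2, P4, P5}: 50 + 66 = 116
  {P2, P3} + {P1, P4, P5}: 69 + 56 = 125
  … (15 splits in total)
Best: vehicle 1 Depot → P1 → Depot = 6; vehicle 2 Depot → P2 → P5 → P4 → P3 → Depot = 71; combined 77.

77 m — the smallest possible combined total.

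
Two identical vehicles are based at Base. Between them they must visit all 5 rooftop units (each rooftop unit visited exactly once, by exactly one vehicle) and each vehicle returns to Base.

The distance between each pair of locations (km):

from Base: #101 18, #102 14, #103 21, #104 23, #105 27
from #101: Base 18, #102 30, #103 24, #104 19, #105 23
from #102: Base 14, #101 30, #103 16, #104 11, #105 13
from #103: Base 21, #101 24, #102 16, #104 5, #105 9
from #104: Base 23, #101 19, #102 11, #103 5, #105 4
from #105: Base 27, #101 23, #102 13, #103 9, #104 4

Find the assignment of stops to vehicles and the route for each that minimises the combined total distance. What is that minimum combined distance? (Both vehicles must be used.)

Minimum combined distance: 93 km.

Try each way of splitting the stops between the two vehicles (each non-empty) and, for each split, find the best tour for each vehicle:
  {#101} + {#102, #103, #104, #105}: 36 + 57 = 93
  {#102} + {#101, #103, #104, #105}: 28 + 71 = 99
  {#101, #102} + {#103, #104, #105}: 62 + 57 = 119
  {#103} + {#101, #102, #104, #105}: 42 + 68 = 110
  {#101, #103} + {#102, #104, #105}: 63 + 54 = 117
  {#102, #103} + {#101, #104, #105}: 51 + 68 = 119
  … (15 splits in total)
Best: vehicle 1 Base → #101 → Base = 36; vehicle 2 Base → #102 → #105 → #104 → #103 → Base = 57; combined 93.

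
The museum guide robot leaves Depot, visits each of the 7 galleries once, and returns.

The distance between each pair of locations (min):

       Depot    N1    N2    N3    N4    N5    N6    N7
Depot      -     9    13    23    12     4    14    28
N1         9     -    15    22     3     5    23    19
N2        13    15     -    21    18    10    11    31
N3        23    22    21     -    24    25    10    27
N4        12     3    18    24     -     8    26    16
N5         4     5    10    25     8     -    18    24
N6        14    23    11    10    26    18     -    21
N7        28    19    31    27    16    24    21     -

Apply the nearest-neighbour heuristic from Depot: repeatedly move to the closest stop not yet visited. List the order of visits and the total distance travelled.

At Depot the remaining stops are N5 4, N1 9, N4 12, N2 13, N6 14, N3 23, N7 28; go to N5.
At N5 the remaining stops are N1 5, N4 8, N2 10, N6 18, N7 24, N3 25; go to N1.
At N1 the remaining stops are N4 3, N2 15, N7 19, N3 22, N6 23; go to N4.
At N4 the remaining stops are N7 16, N2 18, N3 24, N6 26; go to N7.
At N7 the remaining stops are N6 21, N3 27, N2 31; go to N6.
At N6 the remaining stops are N3 10, N2 11; go to N3.
At N3 the remaining stops are N2 21; go to N2.
Return N2→Depot: 13.
Total = 4 + 5 + 3 + 16 + 21 + 10 + 21 + 13 = 93.

Nearest-neighbour total = 93 min; route Depot → N5 → N1 → N4 → N7 → N6 → N3 → N2 → Depot.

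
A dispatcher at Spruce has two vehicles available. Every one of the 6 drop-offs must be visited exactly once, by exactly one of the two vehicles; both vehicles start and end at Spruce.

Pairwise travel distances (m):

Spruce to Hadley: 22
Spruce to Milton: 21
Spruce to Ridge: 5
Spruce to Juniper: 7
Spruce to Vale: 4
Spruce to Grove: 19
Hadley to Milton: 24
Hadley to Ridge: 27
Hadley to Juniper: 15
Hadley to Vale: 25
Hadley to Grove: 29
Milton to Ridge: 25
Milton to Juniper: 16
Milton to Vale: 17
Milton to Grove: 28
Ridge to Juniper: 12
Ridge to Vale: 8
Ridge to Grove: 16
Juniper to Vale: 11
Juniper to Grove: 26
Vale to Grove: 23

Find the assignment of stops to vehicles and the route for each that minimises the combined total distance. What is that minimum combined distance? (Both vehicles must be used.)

Try each way of splitting the stops between the two vehicles (each non-empty) and, for each split, find the best tour for each vehicle:
  {Hadley} + {Milton, Ridge, Juniper, Vale, Grove}: 44 + 79 = 123
  {Milton} + {Hadley, Ridge, Juniper, Vale, Grove}: 42 + 79 = 121
  {Hadley, Milton} + {Ridge, Juniper, Vale, Grove}: 67 + 61 = 128
  {Ridge} + {Hadley, Milton, Juniper, Vale, Grove}: 10 + 100 = 110
  {Hadley, Ridge} + {Milton, Juniper, Vale, Grove}: 54 + 78 = 132
  {Milton, Ridge} + {Hadley, Juniper, Vale, Grove}: 51 + 78 = 129
  … (31 splits in total)
  {Vale} + {Hadley, Milton, Ridge, Juniper, Grove}: 8 + 95 = 103  ← best
Best: vehicle 1 Spruce → Vale → Spruce = 8; vehicle 2 Spruce → Ridge → Grove → Milton → Hadley → Juniper → Spruce = 95; combined 103.

103 m — the smallest possible combined total.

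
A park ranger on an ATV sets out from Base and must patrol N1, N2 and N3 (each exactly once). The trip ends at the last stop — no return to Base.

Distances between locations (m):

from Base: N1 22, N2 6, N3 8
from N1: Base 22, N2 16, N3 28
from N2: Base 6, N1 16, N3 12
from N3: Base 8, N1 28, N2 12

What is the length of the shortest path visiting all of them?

There are 3! = 6 possible orderings.
Base - N1 - N2 - N3: 22+16+12 = 50
Base - N1 - N3 - N2: 22+28+12 = 62
Base - N2 - N1 - N3: 6+16+28 = 50
Base - N2 - N3 - N1: 6+12+28 = 46
Base - N3 - N1 - N2: 8+28+16 = 52
Base - N3 - N2 - N1: 8+12+16 = 36
The minimum is 36.
One shortest path: Base → N3 → N2 → N1.

Minimum one-way distance = 36 m.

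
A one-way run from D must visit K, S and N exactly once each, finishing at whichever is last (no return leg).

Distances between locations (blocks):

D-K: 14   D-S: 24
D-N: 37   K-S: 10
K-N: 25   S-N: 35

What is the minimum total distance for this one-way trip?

There are 3! = 6 possible orderings.
D→K→S→N: 14+10+35 = 59
D→K→N→S: 14+25+35 = 74
D→S→K→N: 24+10+25 = 59
D→S→N→K: 24+35+25 = 84
D→N→K→S: 37+25+10 = 72
D→N→S→K: 37+35+10 = 82
The minimum is 59.
One shortest path: D → K → S → N.

Minimum one-way distance = 59 blocks.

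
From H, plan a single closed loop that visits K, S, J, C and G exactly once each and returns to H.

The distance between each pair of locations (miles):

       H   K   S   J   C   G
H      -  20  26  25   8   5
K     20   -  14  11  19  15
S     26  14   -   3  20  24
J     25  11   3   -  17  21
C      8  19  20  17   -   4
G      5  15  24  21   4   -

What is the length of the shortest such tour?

62 miles — the shortest possible round trip.

H → K → S → J → C → G → H: 20+14+3+17+4+5 = 63
H → K → S → J → G → C → H: 20+14+3+21+4+8 = 70
H → K → S → C → J → G → H: 20+14+20+17+21+5 = 97
H → K → S → C → G → J → H: 20+14+20+4+21+25 = 104
H → K → S → G → J → C → H: 20+14+24+21+17+8 = 104
H → K → S → G → C → J → H: 20+14+24+4+17+25 = 104
H → K → J → S → C → G → H: 20+11+3+20+4+5 = 63
H → K → J → S → G → C → H: 20+11+3+24+4+8 = 70
H → K → J → C → S → G → H: 20+11+17+20+24+5 = 97
H → K → J → C → G → S → H: 20+11+17+4+24+26 = 102
H → K → J → G → S → C → H: 20+11+21+24+20+8 = 104
H → K → J → G → C → S → H: 20+11+21+4+20+26 = 102
H → K → C → S → J → G → H: 20+19+20+3+21+5 = 88
H → K → C → S → G → J → H: 20+19+20+24+21+25 = 129
… (46 more)
H → C → S → J → K → G → H: 8+20+3+11+15+5 = 62  ← best
The minimum is 62.
One optimal route: H → C → S → J → K → G → H (or its reverse).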